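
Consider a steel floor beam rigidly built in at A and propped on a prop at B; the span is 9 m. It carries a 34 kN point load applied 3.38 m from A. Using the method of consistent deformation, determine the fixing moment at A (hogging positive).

M_A = 58.29 kN·m

Remove the prop at B; the released (primary) structure is a cantilever built in at A.
Free-end deflection of the primary structure under the applied loading (downward +):
  point load 34 at a = 3.38: Pa²(3L − a)/(6EI) = 1529/EI
Tip deflection under a unit load at B: L³/(3EI) = 243/EI.
Compatibility at B: δ_0 − R_B·δ_{BB} = 0, so R_B = 1529/243 = 6.293 kN.
Moment equilibrium about A: M_A = Σ(load moments about A) − R_B·L = 114.9 − 6.293×9 = 58.29 kN·m.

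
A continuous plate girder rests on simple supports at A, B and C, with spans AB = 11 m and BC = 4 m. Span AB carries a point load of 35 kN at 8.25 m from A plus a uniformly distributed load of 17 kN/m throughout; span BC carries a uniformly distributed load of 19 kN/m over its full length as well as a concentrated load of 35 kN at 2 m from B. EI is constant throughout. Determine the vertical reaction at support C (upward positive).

R_C = -7.503 kN

Release continuity at B by inserting a hinge; the redundant is the internal moment M_B. The primary structure is two simply-supported spans AB and BC.
End slopes at the hinge B, treating each span as simply supported:
  span AB: point load 35 at a = 8.25: Pab(L + a)/(6LEI) = 231.6/EI
  span AB: UDL 17: wL³/(24EI) = 942.8/EI
  span BC: UDL 19: wL³/(24EI) = 50.67/EI
  span BC: point load 35 at a = 2: Pab(L + b)/(6LEI) = 35/EI
  relative rotation θ_0 = (1174 + 85.67)/EI = 1260/EI
A unit hogging moment at B produces rotation L₁/(3EI) + L₂/(3EI) = 5/EI.
Compatibility: M_B·(L₁+L₂)/(3EI) = θ_0, giving M_B = 252 kN·m (hogging).
Span BC, ΣM about C: R_B^{BC}·4 = 222 + 252, so R_B^{BC} = 118.5 kN and R_C = 111 − 118.5 = -7.503 kN.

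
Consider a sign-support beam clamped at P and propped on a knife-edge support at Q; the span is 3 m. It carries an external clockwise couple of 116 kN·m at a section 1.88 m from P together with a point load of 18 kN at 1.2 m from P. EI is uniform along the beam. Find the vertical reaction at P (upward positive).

Choose R_Q as the redundant. The primary structure is the cantilever fixed at P.
Downward deflection at the released point Q due to the loads:
  clockwise couple 116 at a = 1.88: M₀a(2L − a)/(2EI) = 449.2/EI
  point load 18 at a = 1.2: Pa²(3L − a)/(6EI) = 33.7/EI
  δ_0 = 482.9/EI
Flexibility coefficient — unit upward force at Q: δ_{QQ} = L³/(3EI) = 9/EI.
Compatibility at Q: δ_0 − R_Q·δ_{QQ} = 0, so R_Q = 482.9/9 = 53.66 kN.
Vertical equilibrium: R_P = ΣP − R_Q = 18 − 53.66 = -35.66 kN.

R_P = -35.66 kN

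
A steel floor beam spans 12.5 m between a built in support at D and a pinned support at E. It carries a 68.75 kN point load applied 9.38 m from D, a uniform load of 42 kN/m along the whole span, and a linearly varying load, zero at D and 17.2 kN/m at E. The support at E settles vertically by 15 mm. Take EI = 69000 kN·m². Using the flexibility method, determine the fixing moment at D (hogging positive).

M_D = 1098 kN·m

Release the roller at E. Primary structure: cantilever fixed at D.
Deflection at E on the released cantilever, summing each load's contribution:
  point load 68.75 at a = 9.38: Pa²(3L − a)/(6EI) = 28349/EI
  UDL 42: wL⁴/(8EI) = 128174/EI
  triangular load, peak 17.2 at the free end: 11w₀L⁴/(120EI) = 38493/EI
  δ_0 = 195016/EI
Flexibility coefficient — unit upward force at E: δ_{EE} = L³/(3EI) = 651/EI.
With EI = 69000 kN·m²: δ_0 = 2.8263 m and δ_{EE} = 0.009435 m/kN.
Compatibility — the beam at E must follow the support down by 0.015 m: δ_0 − R_E·δ_{EE} = 0.015, so R_E = (2.8263 − 0.015)/0.009435 = 298 kN.
Moment equilibrium about D: M_D = Σ(load moments about D) − R_E·L = 4822 − 298×12.5 = 1098 kN·m.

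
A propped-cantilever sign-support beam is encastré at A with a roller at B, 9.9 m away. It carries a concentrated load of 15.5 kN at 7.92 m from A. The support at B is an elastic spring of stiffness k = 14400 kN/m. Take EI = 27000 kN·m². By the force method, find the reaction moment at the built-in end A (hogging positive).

M_A = 15.35 kN·m

Take the reaction at B as the redundant and release it; the primary structure is a cantilever fixed at A.
Primary-structure tip deflection at B by superposition:
  point load 15.5 at a = 7.92: Pa²(3L − a)/(6EI) = 3529/EI
Flexibility coefficient — unit upward force at B: δ_{BB} = L³/(3EI) = 323.4/EI.
With EI = 27000 kN·m²: δ_0 = 0.13071 m and δ_{BB} = 0.011979 m/kN.
Compatibility — the spring shortens by R_B/k under the reaction it provides: δ_0 − R_B·δ_{BB} = R_B/k. With 1/k = 0.000069 m/kN, R_B = δ_0 / (δ_{BB} + 1/k) = 0.13071 / (0.011979 + 0.000069) = 10.85 kN.
Moment equilibrium about A: M_A = Σ(load moments about A) − R_B·L = 122.8 − 10.85×9.9 = 15.35 kN·m.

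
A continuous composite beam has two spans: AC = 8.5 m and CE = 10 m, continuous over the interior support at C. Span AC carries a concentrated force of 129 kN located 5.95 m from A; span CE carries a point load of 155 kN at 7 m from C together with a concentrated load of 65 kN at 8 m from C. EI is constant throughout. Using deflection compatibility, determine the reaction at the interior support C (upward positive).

R_C = 201.6 kN

Take M_C as the redundant. Released structure: two simple spans AC and CE with a hinge at C.
Discontinuity in slope at C on the released structure — sum the simple-span end rotations:
  span AC: point load 129 at a = 5.95: Pab(L + a)/(6LEI) = 554.6/EI
  span CE: point load 155 at a = 7: Pab(L + b)/(6LEI) = 705.2/EI
  span CE: point load 65 at a = 8: Pab(L + b)/(6LEI) = 208/EI
  relative rotation θ_0 = (554.6 + 913.2)/EI = 1468/EI
A unit hogging moment at C produces rotation L₁/(3EI) + L₂/(3EI) = 6.167/EI.
Compatibility: M_C·(L₁+L₂)/(3EI) = θ_0, giving M_C = 238 kN·m (hogging).
Span AC, ΣM about A with M_C applied at C: R_C^{AC}·8.5 = 767.5 + 238, so R_C^{AC} = 118.3 kN and R_A = 129 − 118.3 = 10.7 kN.
Span CE, ΣM about E: R_C^{CE}·10 = 595 + 238, so R_C^{CE} = 83.3 kN and R_E = 220 − 83.3 = 136.7 kN.
R_C = 118.3 + 83.3 = 201.6 kN.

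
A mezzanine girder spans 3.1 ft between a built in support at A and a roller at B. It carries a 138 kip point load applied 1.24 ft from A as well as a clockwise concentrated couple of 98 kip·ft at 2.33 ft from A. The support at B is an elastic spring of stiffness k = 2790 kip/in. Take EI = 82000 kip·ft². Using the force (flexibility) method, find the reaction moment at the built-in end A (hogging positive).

M_A = 87.1 kip·ft

Take the reaction at B as the redundant and release it; the primary structure is a cantilever fixed at A.
Primary-structure tip deflection at B by superposition:
  point load 138 at a = 1.24: Pa²(3L − a)/(6EI) = 285/EI
  clockwise couple 98 at a = 2.33: M₀a(2L − a)/(2EI) = 441.8/EI
  δ_0 = 726.9/EI
Tip deflection under a unit load at B: L³/(3EI) = 9.93/EI.
With EI = 82000 kip·ft²: δ_0 = 0.008864 ft and δ_{BB} = 0.000121 ft/kip.
Compatibility — the spring shortens by R_B/k under the reaction it provides: δ_0 − R_B·δ_{BB} = R_B/k. With 1/k = 1/(2790×12) ft/kip = 0.00003 ft/kip, R_B = δ_0 / (δ_{BB} + 1/k) = 0.008864 / (0.000121 + 0.00003) = 58.72 kip.
Moment equilibrium about A: M_A = Σ(load moments about A) − R_B·L = 269.1 − 58.72×3.1 = 87.1 kip·ft.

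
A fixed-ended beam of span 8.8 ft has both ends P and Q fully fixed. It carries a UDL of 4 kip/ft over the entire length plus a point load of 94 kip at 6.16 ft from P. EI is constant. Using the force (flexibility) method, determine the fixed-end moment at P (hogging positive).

Release both end moments; the primary structure is a simply-supported span PQ with redundants M_P and M_Q.
On the primary (simply-supported) span, the end slopes from the loading are:
  at P: UDL 4: wL³/(24EI) = 113.6/EI
  at Q: UDL 4: wL³/(24EI) = 113.6/EI
  at P: point load 94 at a = 6.16: Pab(L + b)/(6LEI) = 331.2/EI
  at Q: point load 94 at a = 6.16: Pab(L + a)/(6LEI) = 433.1/EI
  θ_P0 = 444.8/EI,  θ_Q0 = 546.7/EI
Flexibility coefficients: a unit moment at one end gives L/(3EI) there and L/(6EI) at the far end, so f₁₁ = f₂₂ = 2.933/EI and f₁₂ = f₂₁ = 1.467/EI.
Compatibility — zero rotation at each built-in end:
  2.933 M_P + 1.467 M_Q = 444.8
  1.467 M_P + 2.933 M_Q = 546.7
Solving the pair gives M_P = 77.93 kip·ft and M_Q = 147.4 kip·ft (hogging).

M_P = 77.93 kip·ft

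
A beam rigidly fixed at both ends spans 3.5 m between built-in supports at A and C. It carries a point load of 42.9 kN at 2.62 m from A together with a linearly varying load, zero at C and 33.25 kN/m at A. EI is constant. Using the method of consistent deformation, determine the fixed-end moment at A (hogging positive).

M_A = 27.47 kN·m

Take the two fixed-end moments M_A, M_C as redundants; the released structure is the simple span AC.
On the primary (simply-supported) span, the end slopes from the loading are:
  at A: point load 42.9 at a = 2.62: Pab(L + b)/(6LEI) = 20.63/EI
  at C: point load 42.9 at a = 2.62: Pab(L + a)/(6LEI) = 28.83/EI
  at A: triangular load, peak 33.25: w₀L³/(45EI) = 31.68/EI
  at C: triangular load, peak 33.25: 7w₀L³/(360EI) = 27.72/EI
  θ_A0 = 52.31/EI,  θ_C0 = 56.55/EI
Flexibility coefficients: a unit moment at one end gives L/(3EI) there and L/(6EI) at the far end, so f₁₁ = f₂₂ = 1.167/EI and f₁₂ = f₂₁ = 0.5833/EI.
Compatibility — zero rotation at each built-in end:
  1.167 M_A + 0.5833 M_C = 52.31
  0.5833 M_A + 1.167 M_C = 56.55
Solving the pair gives M_A = 27.47 kN·m and M_C = 34.73 kN·m (hogging).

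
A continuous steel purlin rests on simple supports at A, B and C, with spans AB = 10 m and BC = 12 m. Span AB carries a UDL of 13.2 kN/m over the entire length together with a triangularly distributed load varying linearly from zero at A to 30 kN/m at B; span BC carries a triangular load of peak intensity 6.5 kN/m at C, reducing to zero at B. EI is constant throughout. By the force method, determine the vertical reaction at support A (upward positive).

R_A = 96.43 kN

Insert a hinge at B; M_B is the redundant, and each span becomes simply supported.
End slopes at the hinge B, treating each span as simply supported:
  span AB: UDL 13.2: wL³/(24EI) = 550/EI
  span AB: triangular load, peak 30: w₀L³/(45EI) = 666.7/EI
  span BC: triangular load, peak 6.5: 7w₀L³/(360EI) = 218.4/EI
  relative rotation θ_0 = (1217 + 218.4)/EI = 1435/EI
A unit hogging moment at B produces rotation L₁/(3EI) + L₂/(3EI) = 7.333/EI.
Slope continuity at B: θ_0 = M_B·7.333/EI, so M_B = 1435/7.333 = 195.7 kN·m (hogging).
Span AB, ΣM about A with M_B applied at B: R_B^{AB}·10 = 1660 + 195.7, so R_B^{AB} = 185.6 kN and R_A = 282 − 185.6 = 96.43 kN.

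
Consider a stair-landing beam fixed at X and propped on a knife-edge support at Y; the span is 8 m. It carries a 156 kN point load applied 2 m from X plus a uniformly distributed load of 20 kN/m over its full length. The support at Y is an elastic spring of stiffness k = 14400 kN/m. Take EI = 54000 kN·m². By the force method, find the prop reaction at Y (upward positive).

Take the reaction at Y as the redundant and release it; the primary structure is a cantilever fixed at X.
Downward deflection at the released point Y due to the loads:
  point load 156 at a = 2: Pa²(3L − a)/(6EI) = 2288/EI
  UDL 20: wL⁴/(8EI) = 10240/EI
  δ_0 = 12528/EI
Flexibility coefficient — unit upward force at Y: δ_{YY} = L³/(3EI) = 170.7/EI.
With EI = 54000 kN·m²: δ_0 = 0.232 m and δ_{YY} = 0.00316 m/kN.
Compatibility — the spring shortens by R_Y/k under the reaction it provides: δ_0 − R_Y·δ_{YY} = R_Y/k. With 1/k = 0.000069 m/kN, R_Y = δ_0 / (δ_{YY} + 1/k) = 0.232 / (0.00316 + 0.000069) = 71.83 kN.

R_Y = 71.83 kN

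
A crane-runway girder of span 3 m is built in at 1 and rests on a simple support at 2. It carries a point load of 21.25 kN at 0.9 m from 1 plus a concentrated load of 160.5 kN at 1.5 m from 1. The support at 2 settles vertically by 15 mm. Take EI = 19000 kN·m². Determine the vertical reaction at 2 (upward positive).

R_2 = 21.07 kN

Release the roller at 2. Primary structure: cantilever fixed at 1.
Primary-structure tip deflection at 2 by superposition:
  point load 21.25 at a = 0.9: Pa²(3L − a)/(6EI) = 23.24/EI
  point load 160.5 at a = 1.5: Pa²(3L − a)/(6EI) = 451.4/EI
  δ_0 = 474.6/EI
Tip deflection under a unit load at 2: L³/(3EI) = 9/EI.
With EI = 19000 kN·m²: δ_0 = 0.024981 m and δ_{22} = 0.000474 m/kN.
Compatibility — the beam at 2 must follow the support down by 0.015 m: δ_0 − R_2·δ_{22} = 0.015, so R_2 = (0.024981 − 0.015)/0.000474 = 21.07 kN.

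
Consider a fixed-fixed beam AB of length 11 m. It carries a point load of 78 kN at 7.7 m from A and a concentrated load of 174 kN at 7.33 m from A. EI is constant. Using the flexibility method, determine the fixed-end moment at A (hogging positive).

Release both end moments; the primary structure is a simply-supported span AB with redundants M_A and M_B.
End rotations of the released simple span under the applied load (×1/EI):
  at A: point load 78 at a = 7.7: Pab(L + b)/(6LEI) = 429.4/EI
  at B: point load 78 at a = 7.7: Pab(L + a)/(6LEI) = 561.6/EI
  at A: point load 174 at a = 7.33: Pab(L + b)/(6LEI) = 1040/EI
  at B: point load 174 at a = 7.33: Pab(L + a)/(6LEI) = 1300/EI
  θ_A0 = 1470/EI,  θ_B0 = 1862/EI
Flexibility coefficients: a unit moment at one end gives L/(3EI) there and L/(6EI) at the far end, so f₁₁ = f₂₂ = 3.667/EI and f₁₂ = f₂₁ = 1.833/EI.
Compatibility — zero rotation at each built-in end:
  3.667 M_A + 1.833 M_B = 1470
  1.833 M_A + 3.667 M_B = 1862
Solving the pair gives M_A = 196 kN·m and M_B = 409.7 kN·m (hogging).

M_A = 196 kN·m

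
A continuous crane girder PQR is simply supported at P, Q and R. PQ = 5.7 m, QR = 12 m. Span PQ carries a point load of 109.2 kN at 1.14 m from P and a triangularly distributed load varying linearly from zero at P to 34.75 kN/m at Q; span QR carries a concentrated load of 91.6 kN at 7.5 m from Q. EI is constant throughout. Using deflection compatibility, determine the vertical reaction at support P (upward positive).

R_P = 91.68 kN

Take M_Q as the redundant. Released structure: two simple spans PQ and QR with a hinge at Q.
Rotations at Q on the released spans (each span's end-slope, ×1/EI):
  span PQ: point load 109.2 at a = 1.14: Pab(L + a)/(6LEI) = 113.5/EI
  span PQ: triangular load, peak 34.75: w₀L³/(45EI) = 143/EI
  span QR: point load 91.6 at a = 7.5: Pab(L + b)/(6LEI) = 708.5/EI
  relative rotation θ_0 = (256.5 + 708.5)/EI = 965/EI
A unit hogging moment at Q produces rotation L₁/(3EI) + L₂/(3EI) = 5.9/EI.
Compatibility: M_Q·(L₁+L₂)/(3EI) = θ_0, giving M_Q = 163.6 kN·m (hogging).
Span PQ, ΣM about P with M_Q applied at Q: R_Q^{PQ}·5.7 = 500.8 + 163.6, so R_Q^{PQ} = 116.6 kN and R_P = 208.2 − 116.6 = 91.68 kN.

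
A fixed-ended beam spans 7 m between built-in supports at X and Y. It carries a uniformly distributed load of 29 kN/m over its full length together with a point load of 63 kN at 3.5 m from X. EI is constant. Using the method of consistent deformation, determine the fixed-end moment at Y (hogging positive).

Release both end moments; the primary structure is a simply-supported span XY with redundants M_X and M_Y.
On the primary (simply-supported) span, the end slopes from the loading are:
  at X: UDL 29: wL³/(24EI) = 414.5/EI
  at Y: UDL 29: wL³/(24EI) = 414.5/EI
  at X: point load 63 at a = 3.5: Pab(L + b)/(6LEI) = 192.9/EI
  at Y: point load 63 at a = 3.5: Pab(L + a)/(6LEI) = 192.9/EI
  θ_X0 = 607.4/EI,  θ_Y0 = 607.4/EI
Flexibility coefficients: a unit moment at one end gives L/(3EI) there and L/(6EI) at the far end, so f₁₁ = f₂₂ = 2.333/EI and f₁₂ = f₂₁ = 1.167/EI.
Compatibility — zero rotation at each built-in end:
  2.333 M_X + 1.167 M_Y = 607.4
  1.167 M_X + 2.333 M_Y = 607.4
Solving the pair gives M_X = 173.5 kN·m and M_Y = 173.5 kN·m (hogging).

M_Y = 173.5 kN·m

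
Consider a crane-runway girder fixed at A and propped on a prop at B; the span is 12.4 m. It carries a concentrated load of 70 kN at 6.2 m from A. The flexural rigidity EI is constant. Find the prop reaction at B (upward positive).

Release the roller at B. Primary structure: cantilever fixed at A.
Primary-structure tip deflection at B by superposition:
  point load 70 at a = 6.2: Pa²(3L − a)/(6EI) = 13902/EI
Flexibility coefficient — unit upward force at B: δ_{BB} = L³/(3EI) = 635.5/EI.
The prop prevents deflection at B: R_B = δ_0/δ_{BB} = 13902/635.5 = 21.88 kN.

R_B = 21.88 kN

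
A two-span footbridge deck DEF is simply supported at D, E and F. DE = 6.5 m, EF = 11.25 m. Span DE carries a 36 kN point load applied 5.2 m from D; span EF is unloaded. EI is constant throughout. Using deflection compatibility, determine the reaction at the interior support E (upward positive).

Release continuity at E by inserting a hinge; the redundant is the internal moment M_E. The primary structure is two simply-supported spans DE and EF.
Discontinuity in slope at E on the released structure — sum the simple-span end rotations:
  span DE: point load 36 at a = 5.2: Pab(L + a)/(6LEI) = 73.01/EI
  relative rotation θ_0 = (73.01 + 0)/EI = 73.01/EI
A unit hogging moment at E produces rotation L₁/(3EI) + L₂/(3EI) = 5.917/EI.
Compatibility: M_E·(L₁+L₂)/(3EI) = θ_0, giving M_E = 12.34 kN·m (hogging).
Span DE, ΣM about D with M_E applied at E: R_E^{DE}·6.5 = 187.2 + 12.34, so R_E^{DE} = 30.7 kN and R_D = 36 − 30.7 = 5.302 kN.
Span EF, ΣM about F: R_E^{EF}·11.25 = 0 + 12.34, so R_E^{EF} = 1.097 kN and R_F = 0 − 1.097 = -1.097 kN.
R_E = 30.7 + 1.097 = 31.8 kN.

R_E = 31.8 kN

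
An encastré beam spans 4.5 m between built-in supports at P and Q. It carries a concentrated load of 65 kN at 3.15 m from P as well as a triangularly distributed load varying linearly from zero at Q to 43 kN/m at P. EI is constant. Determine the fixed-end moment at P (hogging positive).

M_P = 61.97 kN·m

Release both end moments; the primary structure is a simply-supported span PQ with redundants M_P and M_Q.
Simple-span end rotations at P and Q under the given loads:
  at P: point load 65 at a = 3.15: Pab(L + b)/(6LEI) = 59.89/EI
  at Q: point load 65 at a = 3.15: Pab(L + a)/(6LEI) = 78.32/EI
  at P: triangular load, peak 43: w₀L³/(45EI) = 87.08/EI
  at Q: triangular load, peak 43: 7w₀L³/(360EI) = 76.19/EI
  θ_P0 = 147/EI,  θ_Q0 = 154.5/EI
Flexibility coefficients: a unit moment at one end gives L/(3EI) there and L/(6EI) at the far end, so f₁₁ = f₂₂ = 1.5/EI and f₁₂ = f₂₁ = 0.75/EI.
Compatibility — zero rotation at each built-in end:
  1.5 M_P + 0.75 M_Q = 147
  0.75 M_P + 1.5 M_Q = 154.5
Solving the pair gives M_P = 61.97 kN·m and M_Q = 72.02 kN·m (hogging).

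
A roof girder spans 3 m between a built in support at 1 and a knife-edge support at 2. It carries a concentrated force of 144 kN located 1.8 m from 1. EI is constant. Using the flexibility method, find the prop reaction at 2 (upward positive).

Release the roller at 2. Primary structure: cantilever fixed at 1.
Primary-structure tip deflection at 2 by superposition:
  point load 144 at a = 1.8: Pa²(3L − a)/(6EI) = 559.9/EI
Flexibility coefficient — unit upward force at 2: δ_{22} = L³/(3EI) = 9/EI.
The prop prevents deflection at 2: R_2 = δ_0/δ_{22} = 559.9/9 = 62.21 kN.

R_2 = 62.21 kN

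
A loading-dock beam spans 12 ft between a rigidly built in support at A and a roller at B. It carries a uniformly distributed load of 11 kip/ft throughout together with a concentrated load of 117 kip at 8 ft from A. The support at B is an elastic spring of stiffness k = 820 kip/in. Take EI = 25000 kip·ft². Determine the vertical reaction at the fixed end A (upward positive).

R_A = 139.3 kip

Remove the prop at B; the released (primary) structure is a cantilever built in at A.
Free-end deflection of the primary structure under the applied loading (downward +):
  UDL 11: wL⁴/(8EI) = 28512/EI
  point load 117 at a = 8: Pa²(3L − a)/(6EI) = 34944/EI
  δ_0 = 63456/EI
Flexibility coefficient — unit upward force at B: δ_{BB} = L³/(3EI) = 576/EI.
With EI = 25000 kip·ft²: δ_0 = 2.5382 ft and δ_{BB} = 0.02304 ft/kip.
Compatibility — the spring shortens by R_B/k under the reaction it provides: δ_0 − R_B·δ_{BB} = R_B/k. With 1/k = 1/(820×12) ft/kip = 0.000102 ft/kip, R_B = δ_0 / (δ_{BB} + 1/k) = 2.5382 / (0.02304 + 0.000102) = 109.7 kip.
Vertical equilibrium: R_A = ΣP − R_B = 249 − 109.7 = 139.3 kip.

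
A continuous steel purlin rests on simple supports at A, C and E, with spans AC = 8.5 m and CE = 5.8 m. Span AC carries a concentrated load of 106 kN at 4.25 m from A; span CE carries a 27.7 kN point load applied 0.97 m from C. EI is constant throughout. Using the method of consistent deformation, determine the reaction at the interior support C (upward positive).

Release continuity at C by inserting a hinge; the redundant is the internal moment M_C. The primary structure is two simply-supported spans AC and CE.
Discontinuity in slope at C on the released structure — sum the simple-span end rotations:
  span AC: point load 106 at a = 4.25: Pab(L + a)/(6LEI) = 478.7/EI
  span CE: point load 27.7 at a = 0.97: Pab(L + b)/(6LEI) = 39.64/EI
  relative rotation θ_0 = (478.7 + 39.64)/EI = 518.3/EI
A unit hogging moment at C produces rotation L₁/(3EI) + L₂/(3EI) = 4.767/EI.
Compatibility: M_C·(L₁+L₂)/(3EI) = θ_0, giving M_C = 108.7 kN·m (hogging).
Span AC, ΣM about A with M_C applied at C: R_C^{AC}·8.5 = 450.5 + 108.7, so R_C^{AC} = 65.79 kN and R_A = 106 − 65.79 = 40.21 kN.
Span CE, ΣM about E: R_C^{CE}·5.8 = 133.8 + 108.7, so R_C^{CE} = 41.81 kN and R_E = 27.7 − 41.81 = -14.11 kN.
R_C = 65.79 + 41.81 = 107.6 kN.

R_C = 107.6 kN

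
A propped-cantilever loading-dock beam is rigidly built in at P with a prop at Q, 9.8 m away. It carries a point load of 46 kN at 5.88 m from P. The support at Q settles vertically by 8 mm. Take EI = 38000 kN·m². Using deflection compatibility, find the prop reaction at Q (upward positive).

R_Q = 18.9 kN

Choose R_Q as the redundant. The primary structure is the cantilever fixed at P.
Deflection at Q on the released cantilever, summing each load's contribution:
  point load 46 at a = 5.88: Pa²(3L − a)/(6EI) = 6234/EI
Flexibility coefficient — unit upward force at Q: δ_{QQ} = L³/(3EI) = 313.7/EI.
With EI = 38000 kN·m²: δ_0 = 0.16406 m and δ_{QQ} = 0.008256 m/kN.
Compatibility — the beam at Q must follow the support down by 0.008 m: δ_0 − R_Q·δ_{QQ} = 0.008, so R_Q = (0.16406 − 0.008)/0.008256 = 18.9 kN.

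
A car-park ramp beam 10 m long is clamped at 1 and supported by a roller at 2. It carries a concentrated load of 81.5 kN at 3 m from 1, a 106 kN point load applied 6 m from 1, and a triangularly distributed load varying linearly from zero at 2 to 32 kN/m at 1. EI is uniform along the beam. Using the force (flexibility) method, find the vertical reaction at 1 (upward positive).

Take the reaction at 2 as the redundant and release it; the primary structure is a cantilever fixed at 1.
Free-end deflection of the primary structure under the applied loading (downward +):
  point load 81.5 at a = 3: Pa²(3L − a)/(6EI) = 3301/EI
  point load 106 at a = 6: Pa²(3L − a)/(6EI) = 15264/EI
  triangular load, peak 32 at the fixed end: w₀L⁴/(30EI) = 10667/EI
  δ_0 = 29231/EI
Flexibility coefficient — unit upward force at 2: δ_{22} = L³/(3EI) = 333.3/EI.
The prop prevents deflection at 2: R_2 = δ_0/δ_{22} = 29231/333.3 = 87.69 kN.
Vertical equilibrium: R_1 = ΣP − R_2 = 347.5 − 87.69 = 259.8 kN.

R_1 = 259.8 kN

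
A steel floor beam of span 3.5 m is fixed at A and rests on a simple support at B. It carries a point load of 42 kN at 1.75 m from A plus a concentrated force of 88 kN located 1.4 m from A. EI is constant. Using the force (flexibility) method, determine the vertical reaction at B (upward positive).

R_B = 31.43 kN

Take the reaction at B as the redundant and release it; the primary structure is a cantilever fixed at A.
Primary-structure tip deflection at B by superposition:
  point load 42 at a = 1.75: Pa²(3L − a)/(6EI) = 187.6/EI
  point load 88 at a = 1.4: Pa²(3L − a)/(6EI) = 261.6/EI
  δ_0 = 449.2/EI
Tip deflection under a unit load at B: L³/(3EI) = 14.29/EI.
The prop prevents deflection at B: R_B = δ_0/δ_{BB} = 449.2/14.29 = 31.43 kN.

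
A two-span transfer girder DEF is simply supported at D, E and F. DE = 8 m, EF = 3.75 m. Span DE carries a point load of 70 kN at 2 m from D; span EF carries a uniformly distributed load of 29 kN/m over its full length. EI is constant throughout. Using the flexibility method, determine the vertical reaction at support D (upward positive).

R_D = 44.88 kN

Insert a hinge at E; M_E is the redundant, and each span becomes simply supported.
End slopes at the hinge E, treating each span as simply supported:
  span DE: point load 70 at a = 2: Pab(L + a)/(6LEI) = 175/EI
  span EF: UDL 29: wL³/(24EI) = 63.72/EI
  relative rotation θ_0 = (175 + 63.72)/EI = 238.7/EI
A unit hogging moment at E produces rotation L₁/(3EI) + L₂/(3EI) = 3.917/EI.
Compatibility: M_E·(L₁+L₂)/(3EI) = θ_0, giving M_E = 60.95 kN·m (hogging).
Span DE, ΣM about D with M_E applied at E: R_E^{DE}·8 = 140 + 60.95, so R_E^{DE} = 25.12 kN and R_D = 70 − 25.12 = 44.88 kN.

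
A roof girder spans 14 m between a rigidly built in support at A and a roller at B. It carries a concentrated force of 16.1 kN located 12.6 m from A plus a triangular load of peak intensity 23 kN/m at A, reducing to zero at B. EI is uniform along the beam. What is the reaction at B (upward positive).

R_B = 45.89 kN

Take the reaction at B as the redundant and release it; the primary structure is a cantilever fixed at A.
Downward deflection at the released point B due to the loads:
  point load 16.1 at a = 12.6: Pa²(3L − a)/(6EI) = 12525/EI
  triangular load, peak 23 at the fixed end: w₀L⁴/(30EI) = 29452/EI
  δ_0 = 41977/EI
Flexibility coefficient — unit upward force at B: δ_{BB} = L³/(3EI) = 914.7/EI.
Compatibility at B: δ_0 − R_B·δ_{BB} = 0, so R_B = 41977/914.7 = 45.89 kN.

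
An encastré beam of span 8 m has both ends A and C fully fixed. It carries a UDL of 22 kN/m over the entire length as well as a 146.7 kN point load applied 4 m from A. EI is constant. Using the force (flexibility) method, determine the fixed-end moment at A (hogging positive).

Release both end moments; the primary structure is a simply-supported span AC with redundants M_A and M_C.
End rotations of the released simple span under the applied load (×1/EI):
  at A: UDL 22: wL³/(24EI) = 469.3/EI
  at C: UDL 22: wL³/(24EI) = 469.3/EI
  at A: point load 146.7 at a = 4: Pab(L + b)/(6LEI) = 586.8/EI
  at C: point load 146.7 at a = 4: Pab(L + a)/(6LEI) = 586.8/EI
  θ_A0 = 1056/EI,  θ_C0 = 1056/EI
Flexibility coefficients: a unit moment at one end gives L/(3EI) there and L/(6EI) at the far end, so f₁₁ = f₂₂ = 2.667/EI and f₁₂ = f₂₁ = 1.333/EI.
Compatibility — zero rotation at each built-in end:
  2.667 M_A + 1.333 M_C = 1056
  1.333 M_A + 2.667 M_C = 1056
Solving the pair gives M_A = 264 kN·m and M_C = 264 kN·m (hogging).

M_A = 264 kN·m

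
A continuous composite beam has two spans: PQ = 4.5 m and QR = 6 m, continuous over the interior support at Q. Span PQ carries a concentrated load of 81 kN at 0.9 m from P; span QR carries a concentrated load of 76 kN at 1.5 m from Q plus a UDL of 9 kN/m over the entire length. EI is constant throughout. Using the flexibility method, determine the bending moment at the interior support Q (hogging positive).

M_Q = 80.89 kN·m

Take M_Q as the redundant. Released structure: two simple spans PQ and QR with a hinge at Q.
Discontinuity in slope at Q on the released structure — sum the simple-span end rotations:
  span PQ: point load 81 at a = 0.9: Pab(L + a)/(6LEI) = 52.49/EI
  span QR: point load 76 at a = 1.5: Pab(L + b)/(6LEI) = 149.6/EI
  span QR: UDL 9: wL³/(24EI) = 81/EI
  relative rotation θ_0 = (52.49 + 230.6)/EI = 283.1/EI
A unit hogging moment at Q produces rotation L₁/(3EI) + L₂/(3EI) = 3.5/EI.
Compatibility: M_Q·(L₁+L₂)/(3EI) = θ_0, giving M_Q = 80.89 kN·m (hogging).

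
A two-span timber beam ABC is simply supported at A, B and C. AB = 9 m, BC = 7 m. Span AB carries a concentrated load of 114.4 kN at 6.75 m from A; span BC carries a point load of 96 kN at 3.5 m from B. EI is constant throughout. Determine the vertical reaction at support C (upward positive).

Take M_B as the redundant. Released structure: two simple spans AB and BC with a hinge at B.
End slopes at the hinge B, treating each span as simply supported:
  span AB: point load 114.4 at a = 6.75: Pab(L + a)/(6LEI) = 506.8/EI
  span BC: point load 96 at a = 3.5: Pab(L + b)/(6LEI) = 294/EI
  relative rotation θ_0 = (506.8 + 294)/EI = 800.8/EI
A unit hogging moment at B produces rotation L₁/(3EI) + L₂/(3EI) = 5.333/EI.
Slope continuity at B: θ_0 = M_B·5.333/EI, so M_B = 800.8/5.333 = 150.1 kN·m (hogging).
Span BC, ΣM about C: R_B^{BC}·7 = 336 + 150.1, so R_B^{BC} = 69.45 kN and R_C = 96 − 69.45 = 26.55 kN.

R_C = 26.55 kN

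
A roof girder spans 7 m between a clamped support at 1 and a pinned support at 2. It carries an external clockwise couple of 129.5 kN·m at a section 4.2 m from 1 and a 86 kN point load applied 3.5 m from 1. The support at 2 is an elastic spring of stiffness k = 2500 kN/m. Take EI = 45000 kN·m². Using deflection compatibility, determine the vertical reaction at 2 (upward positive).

Remove the prop at 2; the released (primary) structure is a cantilever built in at 1.
Deflection at 2 on the released cantilever, summing each load's contribution:
  clockwise couple 129.5 at a = 4.2: M₀a(2L − a)/(2EI) = 2665/EI
  point load 86 at a = 3.5: Pa²(3L − a)/(6EI) = 3073/EI
  δ_0 = 5738/EI
Tip deflection under a unit load at 2: L³/(3EI) = 114.3/EI.
With EI = 45000 kN·m²: δ_0 = 0.12751 m and δ_{22} = 0.002541 m/kN.
Compatibility — the spring shortens by R_2/k under the reaction it provides: δ_0 − R_2·δ_{22} = R_2/k. With 1/k = 0.0004 m/kN, R_2 = δ_0 / (δ_{22} + 1/k) = 0.12751 / (0.002541 + 0.0004) = 43.36 kN.

R_2 = 43.36 kN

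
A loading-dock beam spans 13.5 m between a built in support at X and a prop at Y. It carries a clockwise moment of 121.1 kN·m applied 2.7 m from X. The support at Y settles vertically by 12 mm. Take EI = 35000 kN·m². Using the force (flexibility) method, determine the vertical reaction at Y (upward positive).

Remove the prop at Y; the released (primary) structure is a cantilever built in at X.
Downward deflection at the released point Y due to the loads:
  clockwise couple 121.1 at a = 2.7: M₀a(2L − a)/(2EI) = 3973/EI
Flexibility coefficient — unit upward force at Y: δ_{YY} = L³/(3EI) = 820.1/EI.
With EI = 35000 kN·m²: δ_0 = 0.11351 m and δ_{YY} = 0.023432 m/kN.
Compatibility — the beam at Y must follow the support down by 0.012 m: δ_0 − R_Y·δ_{YY} = 0.012, so R_Y = (0.11351 − 0.012)/0.023432 = 4.332 kN.

R_Y = 4.332 kN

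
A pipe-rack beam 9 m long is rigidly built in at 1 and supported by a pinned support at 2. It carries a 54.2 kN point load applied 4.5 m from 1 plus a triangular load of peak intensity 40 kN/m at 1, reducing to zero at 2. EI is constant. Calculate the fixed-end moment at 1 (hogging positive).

M_1 = 307.5 kN·m

Remove the prop at 2; the released (primary) structure is a cantilever built in at 1.
Free-end deflection of the primary structure under the applied loading (downward +):
  point load 54.2 at a = 4.5: Pa²(3L − a)/(6EI) = 4116/EI
  triangular load, peak 40 at the fixed end: w₀L⁴/(30EI) = 8748/EI
  δ_0 = 12864/EI
Tip deflection under a unit load at 2: L³/(3EI) = 243/EI.
The prop prevents deflection at 2: R_2 = δ_0/δ_{22} = 12864/243 = 52.94 kN.
Moment equilibrium about 1: M_1 = Σ(load moments about 1) − R_2·L = 783.9 − 52.94×9 = 307.5 kN·m.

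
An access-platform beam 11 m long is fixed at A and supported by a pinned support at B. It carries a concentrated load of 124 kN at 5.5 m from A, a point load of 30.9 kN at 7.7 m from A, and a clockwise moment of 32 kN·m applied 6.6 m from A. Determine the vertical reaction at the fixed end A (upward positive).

Choose R_B as the redundant. The primary structure is the cantilever fixed at A.
Free-end deflection of the primary structure under the applied loading (downward +):
  point load 124 at a = 5.5: Pa²(3L − a)/(6EI) = 17192/EI
  point load 30.9 at a = 7.7: Pa²(3L − a)/(6EI) = 7725/EI
  clockwise couple 32 at a = 6.6: M₀a(2L − a)/(2EI) = 1626/EI
  δ_0 = 26544/EI
Flexibility coefficient — unit upward force at B: δ_{BB} = L³/(3EI) = 443.7/EI.
The prop prevents deflection at B: R_B = δ_0/δ_{BB} = 26544/443.7 = 59.83 kN.
Vertical equilibrium: R_A = ΣP − R_B = 154.9 − 59.83 = 95.07 kN.

R_A = 95.07 kN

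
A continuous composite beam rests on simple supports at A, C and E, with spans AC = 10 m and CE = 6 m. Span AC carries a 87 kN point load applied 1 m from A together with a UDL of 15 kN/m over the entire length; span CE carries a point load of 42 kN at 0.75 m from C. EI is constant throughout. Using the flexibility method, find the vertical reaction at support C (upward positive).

R_C = 161.5 kN

Take M_C as the redundant. Released structure: two simple spans AC and CE with a hinge at C.
Discontinuity in slope at C on the released structure — sum the simple-span end rotations:
  span AC: point load 87 at a = 1: Pab(L + a)/(6LEI) = 143.6/EI
  span AC: UDL 15: wL³/(24EI) = 625/EI
  span CE: point load 42 at a = 0.75: Pab(L + b)/(6LEI) = 51.68/EI
  relative rotation θ_0 = (768.5 + 51.68)/EI = 820.2/EI
A unit hogging moment at C produces rotation L₁/(3EI) + L₂/(3EI) = 5.333/EI.
Slope continuity at C: θ_0 = M_C·5.333/EI, so M_C = 820.2/5.333 = 153.8 kN·m (hogging).
Span AC, ΣM about A with M_C applied at C: R_C^{AC}·10 = 837 + 153.8, so R_C^{AC} = 99.08 kN and R_A = 237 − 99.08 = 137.9 kN.
Span CE, ΣM about E: R_C^{CE}·6 = 220.5 + 153.8, so R_C^{CE} = 62.38 kN and R_E = 42 − 62.38 = -20.38 kN.
R_C = 99.08 + 62.38 = 161.5 kN.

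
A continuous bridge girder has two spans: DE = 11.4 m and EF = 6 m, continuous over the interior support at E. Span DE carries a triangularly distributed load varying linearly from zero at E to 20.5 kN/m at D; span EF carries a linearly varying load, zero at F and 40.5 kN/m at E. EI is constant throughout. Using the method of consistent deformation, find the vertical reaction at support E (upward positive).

R_E = 154.4 kN

Take M_E as the redundant. Released structure: two simple spans DE and EF with a hinge at E.
Discontinuity in slope at E on the released structure — sum the simple-span end rotations:
  span DE: triangular load, peak 20.5: 7w₀L³/(360EI) = 590.6/EI
  span EF: triangular load, peak 40.5: w₀L³/(45EI) = 194.4/EI
  relative rotation θ_0 = (590.6 + 194.4)/EI = 785/EI
A unit hogging moment at E produces rotation L₁/(3EI) + L₂/(3EI) = 5.8/EI.
Slope continuity at E: θ_0 = M_E·5.8/EI, so M_E = 785/5.8 = 135.3 kN·m (hogging).
Span DE, ΣM about D with M_E applied at E: R_E^{DE}·11.4 = 444 + 135.3, so R_E^{DE} = 50.82 kN and R_D = 116.8 − 50.82 = 66.03 kN.
Span EF, ΣM about F: R_E^{EF}·6 = 486 + 135.3, so R_E^{EF} = 103.6 kN and R_F = 121.5 − 103.6 = 17.94 kN.
R_E = 50.82 + 103.6 = 154.4 kN.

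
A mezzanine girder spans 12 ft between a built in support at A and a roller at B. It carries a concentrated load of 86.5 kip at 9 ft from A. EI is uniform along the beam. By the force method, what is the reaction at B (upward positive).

Remove the prop at B; the released (primary) structure is a cantilever built in at A.
Primary-structure tip deflection at B by superposition:
  point load 86.5 at a = 9: Pa²(3L − a)/(6EI) = 31529/EI
Flexibility coefficient — unit upward force at B: δ_{BB} = L³/(3EI) = 576/EI.
Compatibility at B: δ_0 − R_B·δ_{BB} = 0, so R_B = 31529/576 = 54.74 kip.

R_B = 54.74 kip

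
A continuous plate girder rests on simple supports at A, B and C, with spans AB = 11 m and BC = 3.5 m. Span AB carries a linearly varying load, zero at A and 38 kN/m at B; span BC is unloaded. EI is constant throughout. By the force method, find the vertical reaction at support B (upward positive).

R_B = 226.9 kN

Release continuity at B by inserting a hinge; the redundant is the internal moment M_B. The primary structure is two simply-supported spans AB and BC.
Rotations at B on the released spans (each span's end-slope, ×1/EI):
  span AB: triangular load, peak 38: w₀L³/(45EI) = 1124/EI
  relative rotation θ_0 = (1124 + 0)/EI = 1124/EI
A unit hogging moment at B produces rotation L₁/(3EI) + L₂/(3EI) = 4.833/EI.
Slope continuity at B: θ_0 = M_B·4.833/EI, so M_B = 1124/4.833 = 232.5 kN·m (hogging).
Span AB, ΣM about A with M_B applied at B: R_B^{AB}·11 = 1533 + 232.5, so R_B^{AB} = 160.5 kN and R_A = 209 − 160.5 = 48.53 kN.
Span BC, ΣM about C: R_B^{BC}·3.5 = 0 + 232.5, so R_B^{BC} = 66.44 kN and R_C = 0 − 66.44 = -66.44 kN.
R_B = 160.5 + 66.44 = 226.9 kN.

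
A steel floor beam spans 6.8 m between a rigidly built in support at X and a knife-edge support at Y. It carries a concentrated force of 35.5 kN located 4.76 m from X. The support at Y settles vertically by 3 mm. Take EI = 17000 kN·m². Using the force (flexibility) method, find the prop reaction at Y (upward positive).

Release the roller at Y. Primary structure: cantilever fixed at X.
Free-end deflection of the primary structure under the applied loading (downward +):
  point load 35.5 at a = 4.76: Pa²(3L − a)/(6EI) = 2097/EI
Flexibility coefficient — unit upward force at Y: δ_{YY} = L³/(3EI) = 104.8/EI.
With EI = 17000 kN·m²: δ_0 = 0.12333 m and δ_{YY} = 0.006165 m/kN.
Compatibility — the beam at Y must follow the support down by 0.003 m: δ_0 − R_Y·δ_{YY} = 0.003, so R_Y = (0.12333 − 0.003)/0.006165 = 19.52 kN.

R_Y = 19.52 kN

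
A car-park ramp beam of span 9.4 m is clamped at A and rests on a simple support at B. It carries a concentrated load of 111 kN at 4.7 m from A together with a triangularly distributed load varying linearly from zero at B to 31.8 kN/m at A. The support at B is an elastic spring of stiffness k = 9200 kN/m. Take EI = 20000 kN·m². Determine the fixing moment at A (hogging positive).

M_A = 387.7 kN·m

Remove the prop at B; the released (primary) structure is a cantilever built in at A.
Deflection at B on the released cantilever, summing each load's contribution:
  point load 111 at a = 4.7: Pa²(3L − a)/(6EI) = 9604/EI
  triangular load, peak 31.8 at the fixed end: w₀L⁴/(30EI) = 8276/EI
  δ_0 = 17880/EI
Flexibility coefficient — unit upward force at B: δ_{BB} = L³/(3EI) = 276.9/EI.
With EI = 20000 kN·m²: δ_0 = 0.89398 m and δ_{BB} = 0.013843 m/kN.
Compatibility — the spring shortens by R_B/k under the reaction it provides: δ_0 − R_B·δ_{BB} = R_B/k. With 1/k = 0.000109 m/kN, R_B = δ_0 / (δ_{BB} + 1/k) = 0.89398 / (0.013843 + 0.000109) = 64.08 kN.
Moment equilibrium about A: M_A = Σ(load moments about A) − R_B·L = 990 − 64.08×9.4 = 387.7 kN·m.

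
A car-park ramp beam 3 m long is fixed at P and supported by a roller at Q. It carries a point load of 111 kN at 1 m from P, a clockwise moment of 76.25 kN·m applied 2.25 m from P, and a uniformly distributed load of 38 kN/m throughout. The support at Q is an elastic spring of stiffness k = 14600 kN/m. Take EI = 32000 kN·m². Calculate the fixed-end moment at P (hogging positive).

M_P = 129.2 kN·m

Take the reaction at Q as the redundant and release it; the primary structure is a cantilever fixed at P.
Downward deflection at the released point Q due to the loads:
  point load 111 at a = 1: Pa²(3L − a)/(6EI) = 148/EI
  clockwise couple 76.25 at a = 2.25: M₀a(2L − a)/(2EI) = 321.7/EI
  UDL 38: wL⁴/(8EI) = 384.8/EI
  δ_0 = 854.4/EI
Flexibility coefficient — unit upward force at Q: δ_{QQ} = L³/(3EI) = 9/EI.
With EI = 32000 kN·m²: δ_0 = 0.026701 m and δ_{QQ} = 0.000281 m/kN.
Compatibility — the spring shortens by R_Q/k under the reaction it provides: δ_0 − R_Q·δ_{QQ} = R_Q/k. With 1/k = 0.000068 m/kN, R_Q = δ_0 / (δ_{QQ} + 1/k) = 0.026701 / (0.000281 + 0.000068) = 76.34 kN.
Moment equilibrium about P: M_P = Σ(load moments about P) − R_Q·L = 358.2 − 76.34×3 = 129.2 kN·m.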